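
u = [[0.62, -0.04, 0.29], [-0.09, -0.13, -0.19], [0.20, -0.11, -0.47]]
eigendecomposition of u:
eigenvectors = [[-0.97,0.21,0.14], [0.15,-0.36,0.97], [-0.18,-0.91,-0.21]]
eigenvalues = [0.68, -0.56, -0.1]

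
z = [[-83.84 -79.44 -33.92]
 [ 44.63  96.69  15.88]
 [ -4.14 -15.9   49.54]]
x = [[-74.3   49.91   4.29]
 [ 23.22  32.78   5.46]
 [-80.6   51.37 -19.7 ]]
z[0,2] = -33.92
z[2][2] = 49.54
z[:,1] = [-79.44, 96.69, -15.9]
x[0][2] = 4.29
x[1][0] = 23.22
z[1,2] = 15.88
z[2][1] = -15.9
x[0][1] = 49.91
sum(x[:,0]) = -131.68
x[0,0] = -74.3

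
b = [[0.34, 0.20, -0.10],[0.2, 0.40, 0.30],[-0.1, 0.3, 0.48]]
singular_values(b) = [0.75, 0.47, 0.0]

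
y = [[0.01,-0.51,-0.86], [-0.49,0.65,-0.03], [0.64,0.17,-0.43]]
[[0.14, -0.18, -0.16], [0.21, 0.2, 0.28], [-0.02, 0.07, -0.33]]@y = [[-0.01, -0.22, -0.05], [0.08, 0.07, -0.31], [-0.25, -0.0, 0.16]]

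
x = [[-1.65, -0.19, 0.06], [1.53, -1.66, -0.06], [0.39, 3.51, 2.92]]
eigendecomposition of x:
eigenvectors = [[0.01-0.30j, 0.01+0.30j, (0.01+0j)], [(-0.76+0j), -0.76-0.00j, (-0.01+0j)], [0.57+0.10j, (0.57-0.1j), 1.00+0.00j]]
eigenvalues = [(-1.64+0.6j), (-1.64-0.6j), (2.9+0j)]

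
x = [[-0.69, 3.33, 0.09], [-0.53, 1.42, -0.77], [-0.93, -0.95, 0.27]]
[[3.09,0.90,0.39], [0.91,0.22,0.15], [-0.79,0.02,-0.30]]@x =[[-2.97, 11.2, -0.31],[-0.88, 3.20, -0.05],[0.81, -2.32, -0.17]]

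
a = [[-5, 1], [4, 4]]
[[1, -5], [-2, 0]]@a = [[-25, -19], [10, -2]]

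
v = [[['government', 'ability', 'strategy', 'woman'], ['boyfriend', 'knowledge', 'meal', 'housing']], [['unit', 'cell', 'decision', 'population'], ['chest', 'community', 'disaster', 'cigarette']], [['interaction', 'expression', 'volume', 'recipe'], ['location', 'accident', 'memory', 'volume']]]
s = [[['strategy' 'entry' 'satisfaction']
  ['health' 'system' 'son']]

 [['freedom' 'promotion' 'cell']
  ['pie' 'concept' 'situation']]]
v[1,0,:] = ['unit', 'cell', 'decision', 'population']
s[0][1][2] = 'son'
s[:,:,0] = [['strategy', 'health'], ['freedom', 'pie']]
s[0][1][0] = 'health'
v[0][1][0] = 'boyfriend'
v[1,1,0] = 'chest'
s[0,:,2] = ['satisfaction', 'son']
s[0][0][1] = 'entry'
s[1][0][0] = 'freedom'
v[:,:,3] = [['woman', 'housing'], ['population', 'cigarette'], ['recipe', 'volume']]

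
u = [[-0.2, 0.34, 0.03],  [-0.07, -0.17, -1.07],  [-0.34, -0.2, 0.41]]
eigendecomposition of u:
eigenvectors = [[-0.24+0.00j, -0.29-0.59j, -0.29+0.59j], [(-0.73+0j), (0.72+0j), (0.72-0j)], [0.65+0.00j, (0.15-0.19j), (0.15+0.19j)]]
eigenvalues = [(0.76+0j), (-0.36+0.35j), (-0.36-0.35j)]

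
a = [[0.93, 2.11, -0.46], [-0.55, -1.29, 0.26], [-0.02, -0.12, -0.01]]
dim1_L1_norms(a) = [3.5, 2.1, 0.15]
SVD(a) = [[-0.85, -0.26, -0.45], [0.52, -0.36, -0.77], [0.04, -0.89, 0.45]] @ diag([2.752322833454022, 0.04918179847195093, 0.00041369878748759813]) @ [[-0.39, -0.9, 0.19], [-0.56, 0.4, 0.73], [0.73, -0.18, 0.66]]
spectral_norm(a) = 2.75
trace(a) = -0.37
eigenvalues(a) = [-0.4, 0.03, 0.0]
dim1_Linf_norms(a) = [2.11, 1.29, 0.12]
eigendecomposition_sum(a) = [[0.73, 1.77, -0.32], [-0.48, -1.18, 0.21], [-0.11, -0.27, 0.05]] + [[0.23, 0.38, -0.16], [-0.07, -0.12, 0.05], [0.11, 0.18, -0.08]] + [[-0.02, -0.04, 0.02],[0.01, 0.01, -0.01],[-0.02, -0.03, 0.02]]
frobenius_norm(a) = 2.75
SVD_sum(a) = [[0.92, 2.12, -0.45], [-0.56, -1.28, 0.27], [-0.04, -0.1, 0.02]] + [[0.01, -0.01, -0.01], [0.01, -0.01, -0.01], [0.02, -0.02, -0.03]] + [[-0.00, 0.0, -0.00], [-0.0, 0.0, -0.0], [0.0, -0.0, 0.00]]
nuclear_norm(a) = 2.80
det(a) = -0.00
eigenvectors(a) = [[-0.83, 0.87, 0.77], [0.55, -0.28, -0.2], [0.13, 0.41, 0.61]]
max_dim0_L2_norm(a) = 2.48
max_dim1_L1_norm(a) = 3.5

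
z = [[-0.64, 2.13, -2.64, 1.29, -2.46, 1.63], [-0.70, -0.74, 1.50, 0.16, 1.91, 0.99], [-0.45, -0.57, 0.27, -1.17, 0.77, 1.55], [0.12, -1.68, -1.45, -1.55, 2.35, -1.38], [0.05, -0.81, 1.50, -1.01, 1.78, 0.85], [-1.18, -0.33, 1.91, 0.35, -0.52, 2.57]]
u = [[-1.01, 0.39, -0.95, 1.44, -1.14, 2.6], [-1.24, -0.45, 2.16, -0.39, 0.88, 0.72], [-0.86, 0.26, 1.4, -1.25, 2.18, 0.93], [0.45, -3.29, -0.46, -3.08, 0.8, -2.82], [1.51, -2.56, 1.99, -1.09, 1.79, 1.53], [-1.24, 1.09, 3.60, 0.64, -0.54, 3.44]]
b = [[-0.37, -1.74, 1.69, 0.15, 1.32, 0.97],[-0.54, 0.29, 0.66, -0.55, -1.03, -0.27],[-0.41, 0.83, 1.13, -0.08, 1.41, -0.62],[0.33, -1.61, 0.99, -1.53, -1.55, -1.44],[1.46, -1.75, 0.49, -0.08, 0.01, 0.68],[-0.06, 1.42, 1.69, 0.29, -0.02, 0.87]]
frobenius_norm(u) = 10.35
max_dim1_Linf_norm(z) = 2.64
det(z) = -5.92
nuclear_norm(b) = 12.88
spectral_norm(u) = 7.39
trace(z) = 1.69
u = z + b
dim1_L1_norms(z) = [10.79, 6.0, 4.78, 8.53, 6.0, 6.86]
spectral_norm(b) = 3.78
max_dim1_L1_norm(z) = 10.79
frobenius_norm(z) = 8.36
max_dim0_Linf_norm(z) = 2.64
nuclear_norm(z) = 15.72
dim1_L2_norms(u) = [3.49, 2.8, 3.15, 5.41, 4.42, 5.31]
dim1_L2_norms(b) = [2.95, 1.5, 2.12, 3.24, 2.43, 2.39]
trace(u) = 2.09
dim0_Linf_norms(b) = [1.46, 1.75, 1.69, 1.53, 1.55, 1.44]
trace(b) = 0.40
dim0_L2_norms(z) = [1.58, 3.0, 4.16, 2.57, 4.39, 3.91]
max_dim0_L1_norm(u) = 12.04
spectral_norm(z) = 6.15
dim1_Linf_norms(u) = [2.6, 2.16, 2.18, 3.29, 2.56, 3.6]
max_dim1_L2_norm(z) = 4.72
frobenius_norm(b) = 6.13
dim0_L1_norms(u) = [6.31, 8.04, 10.56, 7.89, 7.33, 12.04]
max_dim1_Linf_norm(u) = 3.6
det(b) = 4.68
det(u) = -316.02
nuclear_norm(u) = 20.75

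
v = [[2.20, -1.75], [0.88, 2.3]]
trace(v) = 4.50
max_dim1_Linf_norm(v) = 2.3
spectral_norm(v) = 3.04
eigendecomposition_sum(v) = [[(1.1+0.67j),  (-0.87+1.59j)], [0.44-0.80j,  (1.15+0.57j)]] + [[1.10-0.67j, -0.87-1.59j],[(0.44+0.8j), 1.15-0.57j]]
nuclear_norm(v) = 5.21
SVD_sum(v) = [[1.14,  -2.28], [-0.74,  1.49]] + [[1.06, 0.53],  [1.62, 0.81]]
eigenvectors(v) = [[(0.82+0j), (0.82-0j)], [-0.02-0.58j, (-0.02+0.58j)]]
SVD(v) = [[-0.84, 0.55], [0.55, 0.84]] @ diag([3.0439579544391346, 2.1682296860818777]) @ [[-0.45,0.89],  [0.89,0.45]]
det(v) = 6.60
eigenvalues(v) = [(2.25+1.24j), (2.25-1.24j)]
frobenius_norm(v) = 3.74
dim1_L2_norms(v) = [2.81, 2.46]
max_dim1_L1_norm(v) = 3.95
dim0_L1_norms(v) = [3.08, 4.05]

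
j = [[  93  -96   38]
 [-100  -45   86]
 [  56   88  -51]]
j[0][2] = 38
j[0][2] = 38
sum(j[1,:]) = -59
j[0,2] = 38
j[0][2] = 38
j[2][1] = 88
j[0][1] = -96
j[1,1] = -45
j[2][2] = -51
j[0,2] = 38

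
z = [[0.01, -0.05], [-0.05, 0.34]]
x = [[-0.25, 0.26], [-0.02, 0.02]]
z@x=[[-0.0, 0.00], [0.01, -0.01]]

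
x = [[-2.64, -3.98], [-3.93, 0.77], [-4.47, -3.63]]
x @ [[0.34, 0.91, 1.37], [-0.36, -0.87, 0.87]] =[[0.54, 1.06, -7.08], [-1.61, -4.25, -4.71], [-0.21, -0.91, -9.28]]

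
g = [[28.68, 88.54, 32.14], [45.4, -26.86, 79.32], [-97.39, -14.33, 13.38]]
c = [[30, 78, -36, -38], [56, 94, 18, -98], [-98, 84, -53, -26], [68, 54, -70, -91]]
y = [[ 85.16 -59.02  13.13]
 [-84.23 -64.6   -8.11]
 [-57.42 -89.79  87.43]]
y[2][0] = -57.42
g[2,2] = 13.38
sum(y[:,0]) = -56.49000000000001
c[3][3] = -91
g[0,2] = 32.14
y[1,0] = -84.23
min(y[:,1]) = -89.79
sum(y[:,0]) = -56.49000000000001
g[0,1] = 88.54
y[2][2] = 87.43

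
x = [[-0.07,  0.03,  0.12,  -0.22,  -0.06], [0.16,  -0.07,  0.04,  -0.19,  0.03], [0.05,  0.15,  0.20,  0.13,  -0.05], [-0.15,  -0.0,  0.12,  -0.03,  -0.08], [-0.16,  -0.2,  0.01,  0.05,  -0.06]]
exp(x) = [[0.96, 0.04, 0.12, -0.21, -0.05], [0.16, 0.93, 0.04, -0.20, 0.03], [0.06, 0.17, 1.24, 0.12, -0.06], [-0.13, 0.01, 0.12, 0.99, -0.08], [-0.17, -0.19, 0.00, 0.08, 0.94]]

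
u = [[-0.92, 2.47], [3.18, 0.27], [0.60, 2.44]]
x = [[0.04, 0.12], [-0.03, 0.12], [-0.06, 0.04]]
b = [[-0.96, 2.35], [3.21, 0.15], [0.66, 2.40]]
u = b + x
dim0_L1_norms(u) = [4.7, 5.18]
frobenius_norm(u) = 4.84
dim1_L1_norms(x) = [0.16, 0.15, 0.1]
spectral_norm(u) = 3.48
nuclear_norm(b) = 6.78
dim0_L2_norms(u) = [3.36, 3.48]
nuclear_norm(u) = 6.85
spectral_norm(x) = 0.17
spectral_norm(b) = 3.43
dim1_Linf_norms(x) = [0.12, 0.12, 0.06]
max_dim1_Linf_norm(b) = 3.21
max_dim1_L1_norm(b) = 3.36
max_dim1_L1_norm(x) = 0.16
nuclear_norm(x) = 0.25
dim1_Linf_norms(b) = [2.35, 3.21, 2.4]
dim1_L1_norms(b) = [3.31, 3.36, 3.06]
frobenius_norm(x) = 0.19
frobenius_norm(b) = 4.79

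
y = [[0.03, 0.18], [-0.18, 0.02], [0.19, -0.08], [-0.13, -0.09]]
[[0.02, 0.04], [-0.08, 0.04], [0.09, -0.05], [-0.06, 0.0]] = y@[[0.46,-0.18], [0.01,0.23]]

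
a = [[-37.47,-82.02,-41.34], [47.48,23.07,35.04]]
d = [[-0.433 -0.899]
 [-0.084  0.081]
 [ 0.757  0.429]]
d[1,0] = -0.084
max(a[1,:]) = 47.48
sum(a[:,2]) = -6.300000000000004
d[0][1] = -0.899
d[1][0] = -0.084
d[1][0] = -0.084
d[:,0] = [-0.433, -0.084, 0.757]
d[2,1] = 0.429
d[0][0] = -0.433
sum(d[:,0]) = 0.24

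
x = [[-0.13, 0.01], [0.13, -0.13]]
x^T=[[-0.13, 0.13], [0.01, -0.13]]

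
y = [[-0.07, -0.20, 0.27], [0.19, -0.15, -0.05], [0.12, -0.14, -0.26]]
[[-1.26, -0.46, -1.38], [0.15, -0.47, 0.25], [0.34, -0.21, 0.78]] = y@[[2.78, -1.26, 2.06], [3.08, 1.76, 1.97], [-1.68, -0.72, -3.11]]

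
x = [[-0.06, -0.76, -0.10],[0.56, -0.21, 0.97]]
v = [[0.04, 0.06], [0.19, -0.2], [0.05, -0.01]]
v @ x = [[0.03, -0.04, 0.05], [-0.12, -0.10, -0.21], [-0.01, -0.04, -0.01]]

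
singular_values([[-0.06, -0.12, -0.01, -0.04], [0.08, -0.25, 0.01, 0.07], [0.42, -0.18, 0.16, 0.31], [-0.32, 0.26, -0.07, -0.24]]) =[0.77, 0.25, 0.04, 0.0]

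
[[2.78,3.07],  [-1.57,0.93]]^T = [[2.78, -1.57],[3.07, 0.93]]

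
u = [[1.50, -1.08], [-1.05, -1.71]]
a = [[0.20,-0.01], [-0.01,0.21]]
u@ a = [[0.31, -0.24], [-0.19, -0.35]]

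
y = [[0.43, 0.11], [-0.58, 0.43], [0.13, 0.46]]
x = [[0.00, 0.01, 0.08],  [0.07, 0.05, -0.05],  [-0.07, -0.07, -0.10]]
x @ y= [[0.00, 0.04], [-0.01, 0.01], [-0.0, -0.08]]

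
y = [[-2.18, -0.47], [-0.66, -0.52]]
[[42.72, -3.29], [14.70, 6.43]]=y@ [[-18.59, 5.75],  [-4.67, -19.67]]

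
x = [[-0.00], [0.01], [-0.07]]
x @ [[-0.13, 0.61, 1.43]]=[[0.0, 0.0, 0.0], [-0.00, 0.01, 0.01], [0.01, -0.04, -0.10]]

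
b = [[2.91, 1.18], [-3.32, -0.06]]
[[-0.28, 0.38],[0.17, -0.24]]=b @ [[-0.05, 0.07], [-0.11, 0.15]]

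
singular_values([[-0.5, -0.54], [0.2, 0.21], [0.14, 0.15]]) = [0.82, 0.0]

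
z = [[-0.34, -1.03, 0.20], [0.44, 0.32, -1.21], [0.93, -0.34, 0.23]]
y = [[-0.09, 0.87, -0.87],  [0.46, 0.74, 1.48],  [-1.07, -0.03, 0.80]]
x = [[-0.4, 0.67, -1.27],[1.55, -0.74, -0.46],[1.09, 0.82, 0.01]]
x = y @ z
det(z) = 1.29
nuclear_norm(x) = 4.53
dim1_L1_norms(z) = [1.57, 1.97, 1.5]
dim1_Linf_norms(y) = [0.87, 1.48, 1.07]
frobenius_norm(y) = 2.50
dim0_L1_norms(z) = [1.71, 1.69, 1.64]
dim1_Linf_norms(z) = [1.03, 1.21, 0.93]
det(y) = -2.43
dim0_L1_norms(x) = [3.04, 2.23, 1.74]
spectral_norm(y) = 1.91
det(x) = -3.13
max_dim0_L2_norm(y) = 1.89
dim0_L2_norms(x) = [1.94, 1.29, 1.35]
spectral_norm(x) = 1.97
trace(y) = 1.45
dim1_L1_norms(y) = [1.83, 2.68, 1.9]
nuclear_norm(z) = 3.36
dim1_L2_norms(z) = [1.1, 1.33, 1.02]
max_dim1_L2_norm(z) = 1.33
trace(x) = -1.13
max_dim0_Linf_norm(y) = 1.48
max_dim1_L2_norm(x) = 1.78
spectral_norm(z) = 1.50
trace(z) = 0.21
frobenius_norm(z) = 2.00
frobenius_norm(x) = 2.69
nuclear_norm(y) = 4.18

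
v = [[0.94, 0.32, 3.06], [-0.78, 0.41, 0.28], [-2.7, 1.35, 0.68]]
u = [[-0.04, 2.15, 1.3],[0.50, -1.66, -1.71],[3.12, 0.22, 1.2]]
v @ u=[[9.67, 2.16, 4.35], [1.11, -2.3, -1.38], [2.90, -7.9, -5.0]]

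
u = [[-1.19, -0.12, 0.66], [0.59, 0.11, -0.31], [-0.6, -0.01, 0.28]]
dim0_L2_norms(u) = [1.46, 0.16, 0.78]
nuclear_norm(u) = 1.77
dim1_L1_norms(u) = [1.97, 1.01, 0.89]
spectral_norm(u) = 1.66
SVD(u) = [[-0.82, -0.08, 0.56], [0.41, 0.61, 0.68], [-0.4, 0.79, -0.46]] @ diag([1.6595867421696187, 0.07419167558050878, 0.03416782828021937]) @ [[0.88,0.09,-0.47],[-0.25,0.93,-0.29],[0.41,0.37,0.84]]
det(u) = 0.00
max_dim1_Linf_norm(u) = 1.19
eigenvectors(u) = [[0.8,0.52,0.16], [-0.38,-0.26,0.88], [0.46,0.81,0.45]]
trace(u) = -0.80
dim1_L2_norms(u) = [1.37, 0.68, 0.66]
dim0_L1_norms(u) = [2.38, 0.24, 1.25]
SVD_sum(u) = [[-1.2, -0.12, 0.64],[0.59, 0.06, -0.32],[-0.58, -0.06, 0.31]] + [[0.0, -0.01, 0.00], [-0.01, 0.04, -0.01], [-0.01, 0.05, -0.02]] + [[0.01, 0.01, 0.02], [0.01, 0.01, 0.02], [-0.01, -0.01, -0.01]]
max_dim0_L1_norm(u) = 2.38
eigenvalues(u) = [-0.75, -0.1, 0.05]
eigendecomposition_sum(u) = [[-1.27, -0.17, 0.76], [0.61, 0.08, -0.36], [-0.73, -0.10, 0.44]] + [[0.08, 0.04, -0.1], [-0.04, -0.02, 0.05], [0.12, 0.06, -0.16]] + [[0.0, 0.01, 0.00], [0.02, 0.05, 0.00], [0.01, 0.03, 0.00]]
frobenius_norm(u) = 1.66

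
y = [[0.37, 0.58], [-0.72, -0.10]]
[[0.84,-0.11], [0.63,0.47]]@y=[[0.39, 0.50], [-0.11, 0.32]]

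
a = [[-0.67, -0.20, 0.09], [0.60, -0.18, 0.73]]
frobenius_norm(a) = 1.19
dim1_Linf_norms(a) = [0.67, 0.73]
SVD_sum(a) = [[-0.38, 0.03, -0.28], [0.75, -0.06, 0.54]] + [[-0.29, -0.23, 0.37],[-0.15, -0.12, 0.19]]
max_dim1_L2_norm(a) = 0.96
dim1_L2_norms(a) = [0.7, 0.96]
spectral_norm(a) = 1.04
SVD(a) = [[-0.46, 0.89], [0.89, 0.46]] @ diag([1.03922395591558, 0.5850756954883468]) @ [[0.81, -0.07, 0.58], [-0.55, -0.44, 0.71]]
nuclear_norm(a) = 1.62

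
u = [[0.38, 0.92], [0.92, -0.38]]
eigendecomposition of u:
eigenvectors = [[0.83, -0.56], [0.56, 0.83]]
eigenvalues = [1.0, -1.0]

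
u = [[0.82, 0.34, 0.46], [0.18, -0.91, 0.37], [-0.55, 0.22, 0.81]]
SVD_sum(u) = [[0.54, -0.17, -0.11], [0.34, -0.11, -0.07], [-0.69, 0.22, 0.14]] + [[0.06, -0.11, 0.46], [0.08, -0.13, 0.56], [0.09, -0.15, 0.64]] + [[0.22, 0.62, 0.11], [-0.24, -0.67, -0.12], [0.05, 0.15, 0.03]]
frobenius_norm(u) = 1.73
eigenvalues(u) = [(0.86+0.52j), (0.86-0.52j), (-1+0j)]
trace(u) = 0.72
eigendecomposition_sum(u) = [[0.42+0.25j,0.10-0.03j,0.24-0.42j],  [(0.02+0.11j),(0.02+0.01j),0.11-0.02j],  [-0.26+0.41j,0.03+0.10j,0.42+0.25j]] + [[0.42-0.25j,(0.1+0.03j),(0.24+0.42j)], [(0.02-0.11j),(0.02-0.01j),(0.11+0.02j)], [-0.26-0.41j,(0.03-0.1j),(0.42-0.25j)]] + [[-0.02+0.00j, 0.14+0.00j, -0.02+0.00j], [0.14-0.00j, -0.95-0.00j, (0.16-0j)], [(-0.02+0j), 0.16+0.00j, -0.03+0.00j]]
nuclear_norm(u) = 3.00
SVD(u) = [[-0.57, -0.48, 0.67],[-0.37, -0.58, -0.73],[0.73, -0.66, 0.16]] @ diag([1.0047708853336703, 1.0024219810238448, 0.9947791915525895]) @ [[-0.93, 0.3, 0.19], [-0.13, 0.22, -0.97], [0.33, 0.93, 0.17]]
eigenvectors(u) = [[0.02+0.70j, (0.02-0.7j), (-0.14+0j)],[(-0.11+0.1j), -0.11-0.10j, (0.98+0j)],[-0.70+0.00j, -0.70-0.00j, -0.16+0.00j]]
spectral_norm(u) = 1.00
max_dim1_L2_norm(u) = 1.0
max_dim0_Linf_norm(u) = 0.91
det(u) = -1.00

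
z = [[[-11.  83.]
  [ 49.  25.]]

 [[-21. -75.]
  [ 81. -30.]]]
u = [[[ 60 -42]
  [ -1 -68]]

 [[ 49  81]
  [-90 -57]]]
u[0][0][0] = 60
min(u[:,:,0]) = -90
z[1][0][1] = -75.0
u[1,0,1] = 81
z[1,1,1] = -30.0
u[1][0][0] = 49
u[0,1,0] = -1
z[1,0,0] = -21.0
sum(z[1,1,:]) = 51.0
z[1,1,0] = 81.0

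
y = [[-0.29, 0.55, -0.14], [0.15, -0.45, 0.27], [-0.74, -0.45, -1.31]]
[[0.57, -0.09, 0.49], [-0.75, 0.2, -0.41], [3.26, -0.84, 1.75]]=y@[[-0.67, -0.13, -1.18],[0.14, -0.04, 0.09],[-2.16, 0.73, -0.70]]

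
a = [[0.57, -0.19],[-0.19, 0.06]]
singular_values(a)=[0.63, 0.0]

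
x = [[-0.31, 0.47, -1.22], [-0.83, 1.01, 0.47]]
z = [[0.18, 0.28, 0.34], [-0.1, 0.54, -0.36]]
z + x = [[-0.13, 0.75, -0.88], [-0.93, 1.55, 0.11]]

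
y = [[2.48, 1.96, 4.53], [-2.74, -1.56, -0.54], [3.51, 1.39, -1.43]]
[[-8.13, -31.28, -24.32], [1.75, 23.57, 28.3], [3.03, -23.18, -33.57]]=y @[[2.77, -5.08, -4.71], [-5.69, -5.6, -10.47], [-0.85, -1.7, 1.74]]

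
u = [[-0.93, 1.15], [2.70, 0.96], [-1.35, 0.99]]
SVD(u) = [[-0.28, -0.65], [0.86, -0.49], [-0.42, -0.57]] @ diag([3.1595124662519773, 1.7941797500803407]) @ [[1.00, 0.03], [0.03, -1.00]]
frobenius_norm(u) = 3.63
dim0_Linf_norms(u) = [2.7, 1.15]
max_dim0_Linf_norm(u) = 2.7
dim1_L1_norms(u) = [2.08, 3.66, 2.34]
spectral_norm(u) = 3.16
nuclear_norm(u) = 4.95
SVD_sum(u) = [[-0.9, -0.02], [2.72, 0.07], [-1.32, -0.04]] + [[-0.03, 1.17], [-0.02, 0.89], [-0.03, 1.03]]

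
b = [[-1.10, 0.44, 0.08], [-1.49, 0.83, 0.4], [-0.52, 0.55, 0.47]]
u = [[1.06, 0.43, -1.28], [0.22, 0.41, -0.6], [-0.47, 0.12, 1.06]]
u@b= [[-1.14, 0.12, -0.34],[-0.54, 0.11, -0.10],[-0.21, 0.48, 0.51]]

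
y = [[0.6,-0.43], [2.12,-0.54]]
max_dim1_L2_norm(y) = 2.19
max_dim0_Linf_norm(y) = 2.12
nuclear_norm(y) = 2.55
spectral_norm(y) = 2.29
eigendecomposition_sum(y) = [[0.30+0.37j, (-0.22+0.01j)], [(1.06-0.04j), (-0.27+0.39j)]] + [[(0.3-0.37j), (-0.22-0.01j)], [1.06+0.04j, (-0.27-0.39j)]]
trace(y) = 0.06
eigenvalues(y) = [(0.03+0.77j), (0.03-0.77j)]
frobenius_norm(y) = 2.31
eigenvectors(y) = [[(0.25+0.33j),  0.25-0.33j], [(0.91+0j),  (0.91-0j)]]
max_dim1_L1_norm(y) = 2.66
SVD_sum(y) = [[0.67, -0.20], [2.10, -0.61]] + [[-0.07, -0.23], [0.02, 0.07]]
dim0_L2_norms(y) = [2.2, 0.69]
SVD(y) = [[-0.3, -0.95],[-0.95, 0.3]] @ diag([2.2946295966749894, 0.256076188005008]) @ [[-0.96, 0.28], [0.28, 0.96]]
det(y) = 0.59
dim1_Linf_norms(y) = [0.6, 2.12]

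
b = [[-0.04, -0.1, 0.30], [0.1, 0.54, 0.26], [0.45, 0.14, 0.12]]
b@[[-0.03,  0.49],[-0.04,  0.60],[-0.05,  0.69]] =[[-0.01, 0.13], [-0.04, 0.55], [-0.03, 0.39]]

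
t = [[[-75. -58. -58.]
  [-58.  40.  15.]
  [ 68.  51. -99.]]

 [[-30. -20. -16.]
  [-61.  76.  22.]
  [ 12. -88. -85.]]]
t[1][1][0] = -61.0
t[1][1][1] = 76.0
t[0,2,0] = 68.0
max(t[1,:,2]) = 22.0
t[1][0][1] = -20.0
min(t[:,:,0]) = -75.0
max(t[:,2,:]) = 68.0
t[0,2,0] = 68.0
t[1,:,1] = [-20.0, 76.0, -88.0]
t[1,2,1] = -88.0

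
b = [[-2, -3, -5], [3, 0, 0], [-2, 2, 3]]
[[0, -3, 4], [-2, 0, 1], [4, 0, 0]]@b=[[-17, 8, 12], [2, 8, 13], [-8, -12, -20]]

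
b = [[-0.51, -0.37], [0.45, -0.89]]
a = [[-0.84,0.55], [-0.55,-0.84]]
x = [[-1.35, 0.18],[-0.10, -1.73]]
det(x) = 2.35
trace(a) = -1.68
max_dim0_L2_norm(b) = 0.96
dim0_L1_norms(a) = [1.39, 1.39]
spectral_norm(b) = 1.01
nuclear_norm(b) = 1.62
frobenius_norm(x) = 2.20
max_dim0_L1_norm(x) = 1.91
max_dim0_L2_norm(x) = 1.74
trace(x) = -3.08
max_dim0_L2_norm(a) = 1.0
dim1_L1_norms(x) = [1.53, 1.83]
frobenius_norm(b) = 1.18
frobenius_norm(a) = 1.42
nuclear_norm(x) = 3.09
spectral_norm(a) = 1.00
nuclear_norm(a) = 2.01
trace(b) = -1.40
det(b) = 0.62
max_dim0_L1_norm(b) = 1.26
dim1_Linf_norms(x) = [1.35, 1.73]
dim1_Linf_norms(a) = [0.84, 0.84]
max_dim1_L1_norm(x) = 1.83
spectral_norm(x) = 1.74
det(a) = 1.01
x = b + a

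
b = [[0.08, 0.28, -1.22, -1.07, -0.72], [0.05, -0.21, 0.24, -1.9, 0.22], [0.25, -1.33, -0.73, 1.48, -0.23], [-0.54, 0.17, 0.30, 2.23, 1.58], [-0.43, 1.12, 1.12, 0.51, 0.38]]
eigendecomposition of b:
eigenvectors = [[(0.47+0j), 0.13-0.51j, 0.13+0.51j, (-0.96+0j), (0.04+0j)],[(0.37+0j), 0.36+0.18j, 0.36-0.18j, (-0.18+0j), 0.56+0.00j],[-0.35+0.00j, -0.62+0.00j, -0.62-0.00j, (-0.06+0j), (0.35+0j)],[-0.69+0.00j, 0.03-0.25j, 0.03+0.25j, (-0.05+0j), 0.27+0.00j],[(-0.2+0j), (0.28+0.18j), (0.28-0.18j), (-0.21+0j), (-0.7+0j)]]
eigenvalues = [(3.11+0j), (0.03+1.25j), (0.03-1.25j), (-0.17+0j), (-1.24+0j)]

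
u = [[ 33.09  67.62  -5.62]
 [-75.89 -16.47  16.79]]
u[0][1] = 67.62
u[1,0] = -75.89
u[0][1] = 67.62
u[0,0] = 33.09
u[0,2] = -5.62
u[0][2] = -5.62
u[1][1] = -16.47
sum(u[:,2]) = 11.169999999999998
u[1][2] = 16.79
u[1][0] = -75.89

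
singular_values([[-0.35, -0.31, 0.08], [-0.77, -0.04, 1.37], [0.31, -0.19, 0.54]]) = [1.63, 0.59, 0.34]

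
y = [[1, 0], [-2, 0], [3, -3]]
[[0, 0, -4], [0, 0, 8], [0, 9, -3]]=y @ [[0, 0, -4], [0, -3, -3]]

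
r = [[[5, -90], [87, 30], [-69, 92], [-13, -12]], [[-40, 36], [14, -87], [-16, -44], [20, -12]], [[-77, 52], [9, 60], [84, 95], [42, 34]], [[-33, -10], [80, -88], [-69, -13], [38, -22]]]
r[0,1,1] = 30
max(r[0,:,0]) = 87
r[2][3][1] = 34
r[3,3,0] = 38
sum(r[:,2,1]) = 130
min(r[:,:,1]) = -90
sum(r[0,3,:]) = -25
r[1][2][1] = -44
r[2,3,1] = 34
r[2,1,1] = 60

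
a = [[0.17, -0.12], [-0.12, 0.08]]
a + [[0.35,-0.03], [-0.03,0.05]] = [[0.52, -0.15], [-0.15, 0.13]]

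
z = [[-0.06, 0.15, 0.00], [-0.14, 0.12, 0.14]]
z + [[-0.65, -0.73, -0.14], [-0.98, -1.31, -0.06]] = [[-0.71, -0.58, -0.14], [-1.12, -1.19, 0.08]]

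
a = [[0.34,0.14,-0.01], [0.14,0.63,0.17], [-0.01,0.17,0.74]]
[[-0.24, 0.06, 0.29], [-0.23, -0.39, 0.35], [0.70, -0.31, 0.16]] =a@[[-0.45, 0.42, 0.72],  [-0.55, -0.64, 0.35],  [1.07, -0.27, 0.15]]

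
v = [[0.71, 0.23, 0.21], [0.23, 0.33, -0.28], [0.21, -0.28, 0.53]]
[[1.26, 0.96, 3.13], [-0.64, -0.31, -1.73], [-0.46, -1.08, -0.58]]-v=[[0.55, 0.73, 2.92], [-0.87, -0.64, -1.45], [-0.67, -0.8, -1.11]]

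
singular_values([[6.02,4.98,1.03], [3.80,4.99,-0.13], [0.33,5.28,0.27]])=[10.83, 3.44, 0.69]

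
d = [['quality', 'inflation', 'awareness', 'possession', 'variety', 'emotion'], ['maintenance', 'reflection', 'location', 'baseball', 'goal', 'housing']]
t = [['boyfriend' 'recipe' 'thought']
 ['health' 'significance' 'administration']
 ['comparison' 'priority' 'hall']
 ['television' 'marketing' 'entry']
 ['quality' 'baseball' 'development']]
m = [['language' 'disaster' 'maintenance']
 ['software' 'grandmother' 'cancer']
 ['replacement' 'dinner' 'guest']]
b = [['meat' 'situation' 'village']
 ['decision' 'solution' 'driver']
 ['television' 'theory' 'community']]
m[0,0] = 'language'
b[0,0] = 'meat'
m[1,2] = 'cancer'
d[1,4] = 'goal'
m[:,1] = ['disaster', 'grandmother', 'dinner']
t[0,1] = 'recipe'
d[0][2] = 'awareness'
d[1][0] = 'maintenance'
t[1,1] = 'significance'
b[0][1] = 'situation'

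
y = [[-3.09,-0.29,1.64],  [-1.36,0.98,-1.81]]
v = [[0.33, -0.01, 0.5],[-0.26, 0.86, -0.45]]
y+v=[[-2.76,-0.3,2.14], [-1.62,1.84,-2.26]]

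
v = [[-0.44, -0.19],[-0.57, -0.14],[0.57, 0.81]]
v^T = [[-0.44, -0.57, 0.57], [-0.19, -0.14, 0.81]]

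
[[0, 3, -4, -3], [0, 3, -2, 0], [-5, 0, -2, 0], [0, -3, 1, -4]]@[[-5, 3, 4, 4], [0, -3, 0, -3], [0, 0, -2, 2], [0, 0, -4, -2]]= [[0, -9, 20, -11], [0, -9, 4, -13], [25, -15, -16, -24], [0, 9, 14, 19]]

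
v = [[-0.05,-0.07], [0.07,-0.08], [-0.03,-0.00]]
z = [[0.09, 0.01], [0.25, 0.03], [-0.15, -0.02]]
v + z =[[0.04, -0.06], [0.32, -0.05], [-0.18, -0.02]]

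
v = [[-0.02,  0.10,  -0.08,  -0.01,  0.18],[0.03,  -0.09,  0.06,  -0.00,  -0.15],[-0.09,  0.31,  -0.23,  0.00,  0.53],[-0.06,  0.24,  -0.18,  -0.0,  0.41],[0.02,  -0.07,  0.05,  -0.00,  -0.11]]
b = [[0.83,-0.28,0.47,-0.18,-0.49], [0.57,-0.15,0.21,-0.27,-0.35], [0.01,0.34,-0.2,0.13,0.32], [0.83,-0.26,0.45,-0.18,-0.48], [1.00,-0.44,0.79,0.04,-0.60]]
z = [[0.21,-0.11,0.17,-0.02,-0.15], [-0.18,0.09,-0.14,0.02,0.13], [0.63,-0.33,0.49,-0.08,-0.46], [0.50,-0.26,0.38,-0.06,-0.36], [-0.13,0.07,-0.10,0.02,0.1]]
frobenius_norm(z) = 1.34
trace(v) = -0.45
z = v @ b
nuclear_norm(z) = 1.36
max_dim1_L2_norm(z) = 0.98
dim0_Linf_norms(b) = [1.0, 0.44, 0.79, 0.27, 0.6]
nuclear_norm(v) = 0.93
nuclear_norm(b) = 3.06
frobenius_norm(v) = 0.90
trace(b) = -0.30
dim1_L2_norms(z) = [0.33, 0.28, 0.98, 0.77, 0.21]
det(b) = -0.00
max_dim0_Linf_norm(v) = 0.53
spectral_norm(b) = 2.29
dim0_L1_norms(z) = [1.65, 0.86, 1.28, 0.2, 1.2]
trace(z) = 0.83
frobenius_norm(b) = 2.35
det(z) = 0.00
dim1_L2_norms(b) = [1.12, 0.77, 0.52, 1.11, 1.48]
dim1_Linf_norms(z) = [0.21, 0.18, 0.63, 0.5, 0.13]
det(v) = 0.00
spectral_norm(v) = 0.90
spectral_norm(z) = 1.34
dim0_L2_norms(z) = [0.86, 0.45, 0.67, 0.11, 0.62]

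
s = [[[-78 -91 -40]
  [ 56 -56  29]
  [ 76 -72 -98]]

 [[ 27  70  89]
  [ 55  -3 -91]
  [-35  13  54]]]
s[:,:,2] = [[-40, 29, -98], [89, -91, 54]]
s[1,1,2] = -91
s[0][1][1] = -56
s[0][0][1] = -91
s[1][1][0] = 55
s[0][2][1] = -72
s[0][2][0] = 76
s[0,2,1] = -72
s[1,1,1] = -3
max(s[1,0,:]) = 89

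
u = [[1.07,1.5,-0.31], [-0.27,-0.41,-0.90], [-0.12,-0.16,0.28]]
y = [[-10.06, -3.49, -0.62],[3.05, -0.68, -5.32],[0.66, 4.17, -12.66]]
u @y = [[-6.39, -6.05, -4.72], [0.87, -2.53, 13.74], [0.90, 1.7, -2.62]]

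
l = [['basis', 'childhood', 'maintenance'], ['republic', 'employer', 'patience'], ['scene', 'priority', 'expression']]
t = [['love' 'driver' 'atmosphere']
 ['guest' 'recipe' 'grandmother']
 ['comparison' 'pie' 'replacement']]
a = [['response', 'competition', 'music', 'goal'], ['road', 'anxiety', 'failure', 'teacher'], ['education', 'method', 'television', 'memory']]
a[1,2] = 'failure'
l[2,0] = 'scene'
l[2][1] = 'priority'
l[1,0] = 'republic'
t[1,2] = 'grandmother'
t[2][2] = 'replacement'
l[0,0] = 'basis'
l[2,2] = 'expression'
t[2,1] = 'pie'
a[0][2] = 'music'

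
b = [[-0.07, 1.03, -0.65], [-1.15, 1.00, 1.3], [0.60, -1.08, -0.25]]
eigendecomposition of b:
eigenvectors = [[-0.01+0.57j, -0.01-0.57j, (0.82+0j)], [-0.68+0.00j, (-0.68-0j), 0.35+0.00j], [(0.33-0.33j), (0.33+0.33j), 0.46+0.00j]]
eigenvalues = [(0.34+1.6j), (0.34-1.6j), 0j]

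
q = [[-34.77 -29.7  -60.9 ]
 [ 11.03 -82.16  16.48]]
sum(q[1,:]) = -54.64999999999999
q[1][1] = -82.16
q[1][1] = -82.16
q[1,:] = [11.03, -82.16, 16.48]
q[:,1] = [-29.7, -82.16]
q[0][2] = -60.9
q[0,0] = -34.77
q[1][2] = 16.48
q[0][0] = -34.77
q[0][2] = -60.9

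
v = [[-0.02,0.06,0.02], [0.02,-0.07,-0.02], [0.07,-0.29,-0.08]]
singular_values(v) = [0.32, 0.01, 0.0]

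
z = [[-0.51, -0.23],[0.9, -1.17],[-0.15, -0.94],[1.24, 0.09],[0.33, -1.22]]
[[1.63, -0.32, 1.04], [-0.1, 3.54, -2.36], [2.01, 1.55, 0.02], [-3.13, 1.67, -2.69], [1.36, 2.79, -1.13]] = z @ [[-2.4, 1.48, -2.19], [-1.76, -1.89, 0.33]]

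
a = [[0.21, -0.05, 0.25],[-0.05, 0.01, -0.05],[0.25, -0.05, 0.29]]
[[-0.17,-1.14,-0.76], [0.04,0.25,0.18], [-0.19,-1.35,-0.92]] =a @ [[-1.31, -2.77, -2.93], [2.16, -0.67, -1.66], [0.86, -2.38, -0.92]]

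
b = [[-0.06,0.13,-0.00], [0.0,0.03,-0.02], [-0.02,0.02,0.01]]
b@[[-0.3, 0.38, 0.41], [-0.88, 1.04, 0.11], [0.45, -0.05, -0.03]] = [[-0.1, 0.11, -0.01], [-0.04, 0.03, 0.00], [-0.01, 0.01, -0.01]]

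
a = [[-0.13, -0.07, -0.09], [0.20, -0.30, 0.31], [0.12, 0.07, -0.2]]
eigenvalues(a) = [(-0.11+0.16j), (-0.11-0.16j), (-0.4+0j)]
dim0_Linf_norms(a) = [0.2, 0.3, 0.31]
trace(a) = -0.63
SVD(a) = [[-0.14, -0.48, 0.86], [0.95, 0.19, 0.26], [-0.29, 0.85, 0.43]] @ diag([0.4991427256051187, 0.21771534261090716, 0.13695462411802112]) @ [[0.34, -0.59, 0.73], [0.94, 0.16, -0.31], [-0.06, -0.79, -0.61]]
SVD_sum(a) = [[-0.02, 0.04, -0.05], [0.16, -0.28, 0.34], [-0.05, 0.09, -0.11]] + [[-0.10, -0.02, 0.03], [0.04, 0.01, -0.01], [0.17, 0.03, -0.06]] + [[-0.01, -0.09, -0.07],  [-0.00, -0.03, -0.02],  [-0.0, -0.05, -0.04]]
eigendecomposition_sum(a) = [[(-0.07+0.07j), (-0.02-0.02j), -0.07-0.04j],[0.09+0.07j, -0.03+0.03j, -0.04+0.09j],[(0.06+0.04j), (-0.02+0.02j), -0.02+0.06j]] + [[(-0.07-0.07j), -0.02+0.02j, -0.07+0.04j],  [(0.09-0.07j), (-0.03-0.03j), (-0.04-0.09j)],  [(0.06-0.04j), (-0.02-0.02j), (-0.02-0.06j)]] + [[0j, (-0.03-0j), (0.05+0j)], [(0.01+0j), -0.25-0.00j, (0.38+0j)], [-0.01-0.00j, (0.1+0j), -0.16-0.00j]]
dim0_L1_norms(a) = [0.45, 0.44, 0.6]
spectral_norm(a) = 0.50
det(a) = -0.01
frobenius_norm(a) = 0.56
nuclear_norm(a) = 0.85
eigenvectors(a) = [[(-0.05+0.57j), (-0.05-0.57j), (-0.11+0j)], [0.69+0.00j, 0.69-0.00j, -0.92+0.00j], [0.45-0.02j, 0.45+0.02j, 0.38+0.00j]]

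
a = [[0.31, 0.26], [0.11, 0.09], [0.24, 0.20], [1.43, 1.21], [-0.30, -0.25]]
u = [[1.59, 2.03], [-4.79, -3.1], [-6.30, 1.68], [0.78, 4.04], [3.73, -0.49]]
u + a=[[1.9,2.29],[-4.68,-3.01],[-6.06,1.88],[2.21,5.25],[3.43,-0.74]]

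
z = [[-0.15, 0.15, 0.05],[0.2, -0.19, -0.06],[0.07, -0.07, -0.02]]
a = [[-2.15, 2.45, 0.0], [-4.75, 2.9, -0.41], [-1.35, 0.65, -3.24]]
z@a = [[-0.46, 0.1, -0.22], [0.55, -0.1, 0.27], [0.21, -0.04, 0.09]]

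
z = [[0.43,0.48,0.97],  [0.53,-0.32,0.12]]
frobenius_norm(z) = 1.32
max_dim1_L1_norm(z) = 1.88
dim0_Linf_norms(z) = [0.53, 0.48, 0.97]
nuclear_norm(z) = 1.78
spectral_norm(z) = 1.18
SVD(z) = [[-0.98, -0.19], [-0.19, 0.98]] @ diag([1.180147233083344, 0.6009596560882655]) @ [[-0.44, -0.35, -0.83], [0.73, -0.67, -0.11]]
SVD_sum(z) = [[0.51, 0.4, 0.96], [0.10, 0.08, 0.18]] + [[-0.08, 0.08, 0.01], [0.43, -0.40, -0.06]]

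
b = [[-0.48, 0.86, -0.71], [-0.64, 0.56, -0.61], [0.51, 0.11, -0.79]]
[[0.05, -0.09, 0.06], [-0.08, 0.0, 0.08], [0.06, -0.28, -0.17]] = b@ [[0.27, -0.26, -0.18],[0.33, -0.11, 0.05],[0.15, 0.17, 0.1]]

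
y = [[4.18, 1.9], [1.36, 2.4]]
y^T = [[4.18,  1.36], [1.90,  2.40]]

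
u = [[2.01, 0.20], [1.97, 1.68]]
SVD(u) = [[-0.59,-0.80],  [-0.8,0.59]] @ diag([3.1437514806113116, 0.9488027340570784]) @ [[-0.88, -0.47], [-0.47, 0.88]]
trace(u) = 3.69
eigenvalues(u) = [2.49, 1.2]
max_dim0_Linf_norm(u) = 2.01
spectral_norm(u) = 3.14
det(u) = 2.98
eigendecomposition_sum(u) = [[1.56, 0.38], [3.79, 0.93]] + [[0.45, -0.18], [-1.82, 0.75]]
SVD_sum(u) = [[1.65, 0.87], [2.23, 1.18]] + [[0.36, -0.67], [-0.26, 0.50]]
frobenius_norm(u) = 3.28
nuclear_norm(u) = 4.09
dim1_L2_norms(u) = [2.02, 2.59]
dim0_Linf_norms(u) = [2.01, 1.68]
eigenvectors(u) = [[0.38, -0.24], [0.92, 0.97]]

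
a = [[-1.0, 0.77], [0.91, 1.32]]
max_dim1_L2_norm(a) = 1.6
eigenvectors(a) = [[-0.94, -0.28],[0.33, -0.96]]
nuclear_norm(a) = 2.86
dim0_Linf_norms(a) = [1.0, 1.32]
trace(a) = 0.32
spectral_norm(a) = 1.61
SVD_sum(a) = [[0.09, 0.15],[0.79, 1.39]] + [[-1.09,  0.62], [0.12,  -0.07]]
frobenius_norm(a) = 2.04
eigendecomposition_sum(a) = [[-1.15, 0.34], [0.40, -0.12]] + [[0.15,  0.43], [0.51,  1.44]]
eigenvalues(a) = [-1.27, 1.59]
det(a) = -2.02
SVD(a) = [[0.11, 0.99], [0.99, -0.11]] @ diag([1.6068435951631825, 1.2575586112317225]) @ [[0.50, 0.87], [-0.87, 0.5]]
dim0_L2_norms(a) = [1.35, 1.53]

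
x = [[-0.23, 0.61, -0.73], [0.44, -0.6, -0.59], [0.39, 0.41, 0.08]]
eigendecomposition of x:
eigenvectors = [[-0.67+0.00j, (0.66+0j), (0.66-0j)],[0.74+0.00j, (0.43+0.06j), (0.43-0.06j)],[-0.04+0.00j, (0.06-0.6j), 0.06+0.60j]]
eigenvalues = [(-0.96+0j), (0.1+0.72j), (0.1-0.72j)]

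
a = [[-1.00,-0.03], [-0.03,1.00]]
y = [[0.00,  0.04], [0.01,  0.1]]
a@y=[[-0.00, -0.04], [0.01, 0.1]]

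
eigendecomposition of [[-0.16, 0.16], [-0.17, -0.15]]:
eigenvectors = [[(-0.02+0.7j),-0.02-0.70j], [-0.72+0.00j,-0.72-0.00j]]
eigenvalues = [(-0.15+0.16j), (-0.15-0.16j)]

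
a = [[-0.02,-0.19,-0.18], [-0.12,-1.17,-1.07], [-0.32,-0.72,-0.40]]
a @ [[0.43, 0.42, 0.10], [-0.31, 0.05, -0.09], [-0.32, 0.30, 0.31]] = [[0.11, -0.07, -0.04], [0.65, -0.43, -0.24], [0.21, -0.29, -0.09]]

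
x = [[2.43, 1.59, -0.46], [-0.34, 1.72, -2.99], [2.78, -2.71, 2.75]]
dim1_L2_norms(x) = [2.94, 3.47, 4.76]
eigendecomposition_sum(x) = [[(1.26+2.25j), (0.7-0.92j), (-0.3+1.74j)], [(-0.31+2.63j), 1.14-0.34j, (-1.29+1.26j)], [(1.26-2.09j), -1.09-0.15j, (1.57-0.57j)]] + [[1.26-2.25j,  (0.7+0.92j),  (-0.3-1.74j)], [-0.31-2.63j,  1.14+0.34j,  (-1.29-1.26j)], [(1.26+2.09j),  -1.09+0.15j,  1.57+0.57j]] + [[(-0.09+0j), 0.18-0.00j, 0.13+0.00j], [(0.27-0j), (-0.56+0j), (-0.41-0j)], [0.26-0.00j, (-0.53+0j), (-0.39-0j)]]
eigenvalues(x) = [(3.97+1.34j), (3.97-1.34j), (-1.04+0j)]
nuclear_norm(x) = 9.86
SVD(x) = [[0.04, -0.91, -0.41],  [0.57, -0.31, 0.76],  [-0.82, -0.26, 0.51]] @ diag([5.672033733251722, 3.1794319152430326, 1.0064521971701028]) @ [[-0.42, 0.58, -0.70],[-0.89, -0.40, 0.20],[0.17, -0.71, -0.68]]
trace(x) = 6.90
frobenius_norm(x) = 6.58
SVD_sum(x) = [[-0.09, 0.12, -0.15], [-1.36, 1.86, -2.27], [1.96, -2.68, 3.27]] + [[2.59, 1.18, -0.59], [0.89, 0.40, -0.2], [0.74, 0.33, -0.17]] + [[-0.07,  0.29,  0.28], [0.13,  -0.54,  -0.52], [0.09,  -0.36,  -0.35]]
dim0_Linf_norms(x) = [2.78, 2.71, 2.99]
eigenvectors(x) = [[(0.47-0.34j), 0.47+0.34j, (-0.23+0j)], [0.60+0.00j, 0.60-0.00j, 0.70+0.00j], [(-0.5-0.23j), (-0.5+0.23j), 0.67+0.00j]]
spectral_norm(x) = 5.67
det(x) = -18.15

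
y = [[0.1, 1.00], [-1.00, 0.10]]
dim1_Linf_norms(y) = [1.0, 1.0]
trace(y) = 0.20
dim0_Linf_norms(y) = [1.0, 1.0]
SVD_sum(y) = [[0.1, 0.0], [-1.0, 0.00]] + [[0.0, 1.00],[0.0, 0.10]]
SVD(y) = [[-0.1, 1.00], [1.00, 0.10]] @ diag([1.004987562112089, 1.004987562112089]) @ [[-1.00, -0.0], [0.0, 1.00]]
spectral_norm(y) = 1.00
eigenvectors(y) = [[0.71+0.00j,(0.71-0j)], [0.71j,0.00-0.71j]]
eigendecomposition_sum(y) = [[0.05+0.50j, (0.5-0.05j)],[(-0.5+0.05j), (0.05+0.5j)]] + [[0.05-0.50j, 0.50+0.05j], [(-0.5-0.05j), 0.05-0.50j]]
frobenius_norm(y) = 1.42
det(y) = 1.01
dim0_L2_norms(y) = [1.0, 1.0]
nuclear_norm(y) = 2.01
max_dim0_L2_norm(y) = 1.0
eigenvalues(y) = [(0.1+1j), (0.1-1j)]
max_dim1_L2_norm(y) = 1.0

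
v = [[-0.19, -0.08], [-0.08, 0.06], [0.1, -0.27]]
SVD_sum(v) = [[-0.0, 0.0], [-0.04, 0.08], [0.12, -0.26]] + [[-0.19, -0.08],[-0.04, -0.02],[-0.02, -0.01]]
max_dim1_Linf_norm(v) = 0.27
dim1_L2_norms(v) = [0.21, 0.1, 0.29]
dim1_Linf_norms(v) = [0.19, 0.08, 0.27]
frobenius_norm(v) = 0.37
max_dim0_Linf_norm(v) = 0.27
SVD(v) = [[-0.01, 0.97], [-0.29, 0.23], [0.96, 0.08]] @ diag([0.30034609442097804, 0.2125846268337976]) @ [[0.40,-0.92], [-0.92,-0.4]]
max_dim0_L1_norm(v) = 0.41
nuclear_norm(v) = 0.51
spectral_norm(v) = 0.30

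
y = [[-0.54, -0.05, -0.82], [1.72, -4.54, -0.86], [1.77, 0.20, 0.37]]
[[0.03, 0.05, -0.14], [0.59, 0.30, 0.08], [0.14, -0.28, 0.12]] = y @ [[0.11, -0.15, 0.04], [-0.07, -0.13, -0.03], [-0.1, 0.04, 0.15]]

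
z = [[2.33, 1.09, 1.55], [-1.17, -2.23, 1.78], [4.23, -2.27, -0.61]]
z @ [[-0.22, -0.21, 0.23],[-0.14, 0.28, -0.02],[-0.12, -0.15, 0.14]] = [[-0.85, -0.42, 0.73],[0.36, -0.65, 0.02],[-0.54, -1.43, 0.93]]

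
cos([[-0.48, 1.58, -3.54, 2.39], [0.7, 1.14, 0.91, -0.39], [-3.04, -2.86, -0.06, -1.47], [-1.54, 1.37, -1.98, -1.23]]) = [[-1.53, -3.15, -0.23, 0.15], [0.46, 0.86, 0.26, -0.1], [-0.37, 2.20, -1.57, 0.52], [-1.58, -0.11, -1.59, -0.09]]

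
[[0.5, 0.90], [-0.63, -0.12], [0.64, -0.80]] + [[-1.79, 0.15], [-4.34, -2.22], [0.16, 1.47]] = [[-1.29, 1.05], [-4.97, -2.34], [0.80, 0.67]]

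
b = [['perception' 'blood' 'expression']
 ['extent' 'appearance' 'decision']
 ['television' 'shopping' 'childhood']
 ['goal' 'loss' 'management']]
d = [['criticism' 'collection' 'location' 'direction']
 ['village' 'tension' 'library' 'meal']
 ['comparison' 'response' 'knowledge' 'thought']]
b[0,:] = ['perception', 'blood', 'expression']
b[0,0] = 'perception'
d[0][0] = 'criticism'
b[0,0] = 'perception'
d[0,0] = 'criticism'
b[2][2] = 'childhood'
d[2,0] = 'comparison'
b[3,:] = ['goal', 'loss', 'management']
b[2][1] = 'shopping'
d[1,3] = 'meal'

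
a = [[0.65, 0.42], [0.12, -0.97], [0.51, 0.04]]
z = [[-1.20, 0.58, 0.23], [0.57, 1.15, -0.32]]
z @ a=[[-0.59, -1.06], [0.35, -0.89]]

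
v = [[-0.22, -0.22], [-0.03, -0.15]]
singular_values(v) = [0.34, 0.08]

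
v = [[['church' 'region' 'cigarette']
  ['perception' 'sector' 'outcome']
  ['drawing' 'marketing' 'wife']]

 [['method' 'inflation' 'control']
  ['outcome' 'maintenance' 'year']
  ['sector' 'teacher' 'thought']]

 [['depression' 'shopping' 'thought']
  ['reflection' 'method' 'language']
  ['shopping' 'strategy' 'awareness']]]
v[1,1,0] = 'outcome'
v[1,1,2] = 'year'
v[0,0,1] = 'region'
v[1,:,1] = ['inflation', 'maintenance', 'teacher']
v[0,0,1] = 'region'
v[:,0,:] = [['church', 'region', 'cigarette'], ['method', 'inflation', 'control'], ['depression', 'shopping', 'thought']]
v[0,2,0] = 'drawing'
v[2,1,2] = 'language'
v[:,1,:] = [['perception', 'sector', 'outcome'], ['outcome', 'maintenance', 'year'], ['reflection', 'method', 'language']]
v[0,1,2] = 'outcome'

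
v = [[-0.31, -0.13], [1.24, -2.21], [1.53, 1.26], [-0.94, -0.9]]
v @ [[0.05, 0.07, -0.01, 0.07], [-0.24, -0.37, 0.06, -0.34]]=[[0.02, 0.03, -0.0, 0.02],[0.59, 0.90, -0.14, 0.84],[-0.23, -0.36, 0.06, -0.32],[0.17, 0.27, -0.04, 0.24]]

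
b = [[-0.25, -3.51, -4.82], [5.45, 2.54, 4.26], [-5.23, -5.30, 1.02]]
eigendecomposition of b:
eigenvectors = [[-0.63+0.00j, (-0.34+0.36j), -0.34-0.36j], [(-0.04+0j), (0.72+0j), (0.72-0j)], [0.78+0.00j, (-0.18+0.45j), (-0.18-0.45j)]]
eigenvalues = [(5.5+0j), (-1.1+5.39j), (-1.1-5.39j)]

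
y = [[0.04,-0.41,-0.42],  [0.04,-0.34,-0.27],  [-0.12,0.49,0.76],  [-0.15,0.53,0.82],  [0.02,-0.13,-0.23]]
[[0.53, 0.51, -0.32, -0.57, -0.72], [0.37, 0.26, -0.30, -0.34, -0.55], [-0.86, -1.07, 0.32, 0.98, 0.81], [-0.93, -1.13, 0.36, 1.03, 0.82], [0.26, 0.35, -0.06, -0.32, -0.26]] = y @ [[-0.08, -0.87, -0.64, 1.32, 2.45], [-0.37, 0.71, 1.14, -0.05, 1.52], [-0.91, -2.0, -0.42, 1.53, 0.47]]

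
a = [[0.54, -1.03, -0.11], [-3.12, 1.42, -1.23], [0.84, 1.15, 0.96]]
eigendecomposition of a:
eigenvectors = [[0.44, -0.47, -0.41],[-0.82, -0.33, -0.17],[-0.36, 0.82, 0.90]]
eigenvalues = [2.55, 0.01, 0.36]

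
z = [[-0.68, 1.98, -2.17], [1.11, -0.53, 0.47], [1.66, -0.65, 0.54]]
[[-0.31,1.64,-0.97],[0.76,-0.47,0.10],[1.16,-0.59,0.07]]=z@[[0.72, -0.04, -0.12], [-0.04, 0.76, -0.05], [-0.12, -0.05, 0.44]]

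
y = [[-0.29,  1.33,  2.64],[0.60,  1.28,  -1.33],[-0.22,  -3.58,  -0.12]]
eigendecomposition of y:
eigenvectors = [[0.41, -0.93, -0.84], [-0.56, 0.12, 0.31], [0.72, -0.35, 0.45]]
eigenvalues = [2.55, 0.53, -2.21]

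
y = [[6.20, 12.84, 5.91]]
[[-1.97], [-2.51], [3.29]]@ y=[[-12.21, -25.29, -11.64], [-15.56, -32.23, -14.83], [20.40, 42.24, 19.44]]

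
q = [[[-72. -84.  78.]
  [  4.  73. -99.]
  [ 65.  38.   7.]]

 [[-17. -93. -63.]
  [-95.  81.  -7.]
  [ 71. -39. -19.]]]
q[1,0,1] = -93.0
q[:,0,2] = [78.0, -63.0]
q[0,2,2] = 7.0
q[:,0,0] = [-72.0, -17.0]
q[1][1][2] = -7.0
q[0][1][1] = 73.0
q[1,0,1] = -93.0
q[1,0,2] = -63.0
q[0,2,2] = 7.0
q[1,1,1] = 81.0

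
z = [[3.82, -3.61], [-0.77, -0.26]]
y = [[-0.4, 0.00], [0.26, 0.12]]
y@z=[[-1.53, 1.44],[0.9, -0.97]]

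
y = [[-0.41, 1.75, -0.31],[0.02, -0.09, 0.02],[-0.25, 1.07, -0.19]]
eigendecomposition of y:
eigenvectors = [[-0.85, 0.96, 0.79], [0.05, 0.25, 0.28], [-0.52, 0.16, 0.55]]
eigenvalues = [-0.69, -0.0, 0.0]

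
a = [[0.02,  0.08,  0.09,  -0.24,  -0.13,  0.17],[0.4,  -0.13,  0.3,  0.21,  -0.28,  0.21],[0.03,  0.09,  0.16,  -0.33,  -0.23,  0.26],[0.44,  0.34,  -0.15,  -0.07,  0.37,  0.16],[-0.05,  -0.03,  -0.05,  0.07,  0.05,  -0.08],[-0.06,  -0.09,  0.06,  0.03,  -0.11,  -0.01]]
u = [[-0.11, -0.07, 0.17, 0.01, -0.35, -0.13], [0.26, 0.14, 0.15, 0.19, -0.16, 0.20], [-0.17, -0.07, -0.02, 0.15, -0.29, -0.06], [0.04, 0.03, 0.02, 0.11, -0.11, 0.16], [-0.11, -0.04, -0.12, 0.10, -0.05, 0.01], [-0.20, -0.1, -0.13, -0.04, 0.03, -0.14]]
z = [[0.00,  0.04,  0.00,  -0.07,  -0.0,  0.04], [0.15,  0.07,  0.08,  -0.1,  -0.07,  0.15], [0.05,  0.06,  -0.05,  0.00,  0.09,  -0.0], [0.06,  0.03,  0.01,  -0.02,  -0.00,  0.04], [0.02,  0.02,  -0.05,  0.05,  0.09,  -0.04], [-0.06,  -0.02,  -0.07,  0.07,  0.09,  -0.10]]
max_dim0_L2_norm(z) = 0.19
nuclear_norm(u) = 1.48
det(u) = 0.00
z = u @ a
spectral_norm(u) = 0.57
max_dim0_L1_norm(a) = 1.17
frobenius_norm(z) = 0.39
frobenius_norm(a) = 1.17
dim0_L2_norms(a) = [0.6, 0.39, 0.39, 0.47, 0.55, 0.42]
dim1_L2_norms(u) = [0.43, 0.46, 0.38, 0.23, 0.2, 0.3]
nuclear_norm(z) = 0.59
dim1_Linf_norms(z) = [0.07, 0.15, 0.09, 0.06, 0.09, 0.1]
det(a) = 0.00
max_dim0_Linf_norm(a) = 0.44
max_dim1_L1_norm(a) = 1.53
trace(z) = -0.01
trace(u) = -0.07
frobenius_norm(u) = 0.85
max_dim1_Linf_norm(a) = 0.44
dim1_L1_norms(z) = [0.15, 0.62, 0.25, 0.16, 0.27, 0.41]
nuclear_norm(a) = 2.02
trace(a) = 0.02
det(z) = 0.00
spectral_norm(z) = 0.34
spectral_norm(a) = 0.73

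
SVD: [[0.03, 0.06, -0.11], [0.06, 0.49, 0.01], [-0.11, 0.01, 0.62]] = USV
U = [[-0.18, -0.12, 0.98], [-0.01, -0.99, -0.12], [0.98, -0.03, 0.18]]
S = [0.64, 0.5, 0.0]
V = [[-0.18, -0.01, 0.98], [-0.12, -0.99, -0.03], [0.98, -0.12, 0.18]]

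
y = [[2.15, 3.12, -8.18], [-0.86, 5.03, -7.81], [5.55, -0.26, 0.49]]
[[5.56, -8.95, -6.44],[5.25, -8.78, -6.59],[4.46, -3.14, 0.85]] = y @ [[0.86, -0.66, 0.08], [1.19, -1.05, -0.1], [-0.0, 0.52, 0.77]]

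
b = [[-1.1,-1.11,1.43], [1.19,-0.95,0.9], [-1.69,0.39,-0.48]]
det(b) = -0.69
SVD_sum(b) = [[0.28, -0.17, 0.18], [1.31, -0.80, 0.85], [-1.25, 0.76, -0.81]] + [[-1.38, -0.97, 1.23], [-0.12, -0.08, 0.11], [-0.44, -0.3, 0.39]] + [[0.00, 0.03, 0.02],[-0.00, -0.07, -0.06],[-0.0, -0.07, -0.06]]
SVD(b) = [[0.15, -0.95, -0.27], [0.72, -0.08, 0.69], [-0.68, -0.3, 0.67]] @ diag([2.455156282386713, 2.193130826893803, 0.12878200644950713]) @ [[0.75,-0.45,0.48], [0.66,0.46,-0.59], [-0.04,-0.76,-0.65]]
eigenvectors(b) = [[(0.67+0j), 0.67-0.00j, (0.05+0j)], [0.18-0.49j, 0.18+0.49j, (0.77+0j)], [(0.1+0.52j), (0.1-0.52j), 0.63+0.00j]]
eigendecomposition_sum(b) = [[(-0.55+1.01j), (-0.55-0.39j), (0.72+0.4j)], [(0.58+0.67j), (-0.44+0.29j), 0.49-0.41j], [(-0.86-0.28j), 0.23-0.48j, (-0.21+0.61j)]] + [[(-0.55-1.01j),(-0.55+0.39j),(0.72-0.4j)],[0.58-0.67j,(-0.44-0.29j),(0.49+0.41j)],[-0.86+0.28j,(0.23+0.48j),-0.21-0.61j]] + [[0.00+0.00j, -0.01-0.00j, (-0+0j)],[(0.03+0j), -0.08-0.00j, (-0.07+0j)],[(0.03+0j), -0.06-0.00j, -0.06+0.00j]]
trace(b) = -2.53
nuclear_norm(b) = 4.78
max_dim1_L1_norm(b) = 3.64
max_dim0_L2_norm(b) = 2.34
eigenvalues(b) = [(-1.2+1.91j), (-1.2-1.91j), (-0.14+0j)]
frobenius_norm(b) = 3.29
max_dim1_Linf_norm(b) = 1.69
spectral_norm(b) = 2.46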